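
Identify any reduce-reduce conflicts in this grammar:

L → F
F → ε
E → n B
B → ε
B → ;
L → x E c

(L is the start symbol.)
No reduce-reduce conflicts

A reduce-reduce conflict occurs when an LR(0) state has two complete items [A → α .] and [B → β .] — both call for a reduction, and with no lookahead the parser cannot choose between them.

Augment with L' → L and build the canonical LR(0) collection (I0 = CLOSURE({[L' → . L]}), then GOTO on every symbol after a dot until no new states appear). It has 9 states:
  I0: { [F → .], [L → . F], [L → . x E c], [L' → . L] }  — shift, reduce
  I1: { [L → F .] }  — reduce
  I2: { [L' → L .] }  — accept
  I3: { [E → . n B], [L → x . E c] }  — shift
  I4: { [L → x E . c] }  — shift
  I5: { [B → . ;], [B → .], [E → n . B] }  — shift, reduce
  I6: { [B → ; .] }  — reduce
  I7: { [E → n B .] }  — reduce
  I8: { [L → x E c .] }  — reduce

No state contains more than one complete item.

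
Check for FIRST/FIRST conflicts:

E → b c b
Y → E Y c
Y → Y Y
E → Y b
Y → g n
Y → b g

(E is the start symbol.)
FIRST sets of the non-terminals at (or reachable through a nullable prefix from) the front of some alternative:
  FIRST(Y) = { 'b', 'g' }
  FIRST(E) = { 'b', 'g' }

Productions for E:
  E → b c b: FIRST = { 'b' }
  E → Y b: FIRST = { 'b', 'g' }
Productions for Y:
  Y → E Y c: FIRST = { 'b', 'g' }
  Y → Y Y: FIRST = { 'b', 'g' }
  Y → g n: FIRST = { 'g' }
  Y → b g: FIRST = { 'b' }

Conflict for E: E → b c b and E → Y b
  Overlap: { 'b' }
Conflict for Y: Y → E Y c and Y → Y Y
  Overlap: { 'b', 'g' }
Conflict for Y: Y → E Y c and Y → g n
  Overlap: { 'g' }
Conflict for Y: Y → E Y c and Y → b g
  Overlap: { 'b' }
Conflict for Y: Y → Y Y and Y → g n
  Overlap: { 'g' }
Conflict for Y: Y → Y Y and Y → b g
  Overlap: { 'b' }

Answer: Yes. E → b c b / E → Y b on { 'b' }; Y → E Y c / Y → Y Y on { 'b', 'g' }; Y → E Y c / Y → g n on { 'g' }; Y → E Y c / Y → b g on { 'b' }; Y → Y Y / Y → g n on { 'g' }; Y → Y Y / Y → b g on { 'b' }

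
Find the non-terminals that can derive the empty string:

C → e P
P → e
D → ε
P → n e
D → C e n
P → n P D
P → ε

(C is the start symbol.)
{ 'D', 'P' }

ε-productions: D → ε, P → ε
So D, P are immediately nullable.
No further non-terminal can be added: every production for the remaining non-terminals contains a terminal or a non-nullable non-terminal.
Nullable = { 'D', 'P' }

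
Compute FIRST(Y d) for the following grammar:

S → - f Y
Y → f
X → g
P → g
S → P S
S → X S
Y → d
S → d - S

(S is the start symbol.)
FIRST sets of the non-terminals involved (from the grammar, by fixed-point iteration):
  FIRST(Y) = { 'd', 'f' }

To compute FIRST(Y d), process the symbols left to right:
Symbol Y is a non-terminal. Add FIRST(Y) \ {ε} = { 'd', 'f' }
Y is not nullable (ε ∉ FIRST(Y)), so stop here.
FIRST(Y d) = { 'd', 'f' }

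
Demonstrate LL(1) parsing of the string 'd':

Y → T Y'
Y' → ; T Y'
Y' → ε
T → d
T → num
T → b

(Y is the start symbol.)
LL(1) parsing maintains a stack (initially the start symbol over $) and the input. At each step: if the stack top is a terminal, match it against the current input token; if it is a non-terminal N, replace it with the RHS of M[N, lookahead] (the unique production whose predict set contains the lookahead).

Stack is shown with the top on the left.

Stack   Input  Action
---------------------
Y $     d $    output Y → T Y'
T Y' $  d $    output T → d
d Y' $  d $    match 'd'
Y' $    $      output Y' → ε
$       $      accept

The string is accepted.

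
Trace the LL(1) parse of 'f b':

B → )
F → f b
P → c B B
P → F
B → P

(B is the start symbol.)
Stack is shown with the top on the left.

Stack  Input  Action
--------------------
B $    f b $  output B → P
P $    f b $  output P → F
F $    f b $  output F → f b
f b $  f b $  match 'f'
b $    b $    match 'b'
$      $      accept

The string is accepted.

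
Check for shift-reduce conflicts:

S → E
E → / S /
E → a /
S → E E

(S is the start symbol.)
Yes — I2: [S → E .] vs [E → . / S /]

Augment with S' → S and build the canonical LR(0) collection (I0 = CLOSURE({[S' → . S]}), then GOTO on every symbol after a dot until no new states appear). It has 9 states:
  I0: { [E → . / S /], [E → . a /], [S → . E E], [S → . E], [S' → . S] }  — shift
  I1: { [E → . / S /], [E → . a /], [E → / . S /], [S → . E E], [S → . E] }  — shift
  I2: { [E → . / S /], [E → . a /], [S → E . E], [S → E .] }  — shift, reduce
  I3: { [S' → S .] }  — accept
  I4: { [E → a . /] }  — shift
  I5: { [E → a / .] }  — reduce
  I6: { [S → E E .] }  — reduce
  I7: { [E → / S . /] }  — shift
  I8: { [E → / S / .] }  — reduce

I2 contains reduce item [S → E .] and shift items [E → . / S /], [E → . a /] — shift-reduce conflict.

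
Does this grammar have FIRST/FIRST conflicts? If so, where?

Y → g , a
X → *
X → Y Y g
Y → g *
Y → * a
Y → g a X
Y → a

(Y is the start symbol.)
Yes. Y → g ',' a / Y → g '*' on { 'g' }; Y → g ',' a / Y → g a X on { 'g' }; Y → g '*' / Y → g a X on { 'g' }; X → '*' / X → Y Y g on { '*' }

FIRST sets of the non-terminals at (or reachable through a nullable prefix from) the front of some alternative:
  FIRST(Y) = { '*', 'a', 'g' }

Productions for Y:
  Y → g , a: FIRST = { 'g' }
  Y → g *: FIRST = { 'g' }
  Y → * a: FIRST = { '*' }
  Y → g a X: FIRST = { 'g' }
  Y → a: FIRST = { 'a' }
Productions for X:
  X → *: FIRST = { '*' }
  X → Y Y g: FIRST = { '*', 'a', 'g' }

Conflict for Y: Y → g , a and Y → g *
  Overlap: { 'g' }
Conflict for Y: Y → g , a and Y → g a X
  Overlap: { 'g' }
Conflict for Y: Y → g * and Y → g a X
  Overlap: { 'g' }
Conflict for X: X → * and X → Y Y g
  Overlap: { '*' }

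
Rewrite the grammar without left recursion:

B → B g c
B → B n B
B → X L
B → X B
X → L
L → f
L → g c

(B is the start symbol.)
B → X L B'
B → X B B'
B' → g c B'
B' → n B B'
B' → ε
X → L
L → f
L → g c

B is directly left-recursive. The standard transformation for
  A → A α₁ | ... | A α_m | β₁ | ... | β_n
is
  A  → β₁ A' | ... | β_n A'
  A' → α₁ A' | ... | α_m A' | ε

B → X L becomes B → X L B'
B → X B becomes B → X B B'
B → B g c becomes B' → g c B'
B → B n B becomes B' → n B B'
Add B' → ε

Productions for other non-terminals are unchanged:
  X → L
  L → f
  L → g c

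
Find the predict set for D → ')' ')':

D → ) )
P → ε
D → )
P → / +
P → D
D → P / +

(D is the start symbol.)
PREDICT(D → ')' ')') = (FIRST(RHS) \ {ε}) ∪ (FOLLOW(D) if ε ∈ FIRST(RHS), i.e. RHS ⇒* ε)
FIRST(')' ')') = { ')' }
ε ∉ FIRST(')' ')'), so FOLLOW(D) is not added.
PREDICT(D → ')' ')') = { ')' }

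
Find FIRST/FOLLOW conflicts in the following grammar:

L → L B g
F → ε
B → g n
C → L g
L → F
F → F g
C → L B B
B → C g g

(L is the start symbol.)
A FIRST/FOLLOW conflict occurs when a non-terminal N has a nullable alternative N → β (β ⇒* ε) and another alternative N → α with FIRST(α) ∩ FOLLOW(N) ≠ ∅: on such a lookahead the parser cannot decide between expanding α and letting N vanish via β.

Nullable non-terminals: F, L.
FIRST sets used below: FIRST(F) = { 'g', ε }, FIRST(L) = { 'g', ε }, FIRST(B) = { 'g' }

F: nullable alternative(s) F → ε; FOLLOW(F) = { $, 'g' }
  F → ε: FIRST \ {ε} = { } — this is the only nullable alternative, skip
  F → F g: FIRST \ {ε} = { 'g' } — overlaps FOLLOW(F) on { 'g' }: CONFLICT

L: nullable alternative(s) L → F; FOLLOW(L) = { $, 'g' }
  L → L B g: FIRST \ {ε} = { 'g' } — overlaps FOLLOW(L) on { 'g' }: CONFLICT
  L → F: FIRST \ {ε} = { 'g' } — this is the only nullable alternative, skip

B, C have no nullable alternative, so no FIRST/FOLLOW check is needed there.

So the grammar has 2 FIRST/FOLLOW conflicts (marked CONFLICT above).

Answer: Yes. L → L B g with FOLLOW(L) on { 'g' }; F → F g with FOLLOW(F) on { 'g' }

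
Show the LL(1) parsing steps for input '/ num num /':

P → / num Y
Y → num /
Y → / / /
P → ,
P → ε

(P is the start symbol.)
LL(1) parsing maintains a stack (initially the start symbol over $) and the input. At each step: if the stack top is a terminal, match it against the current input token; if it is a non-terminal N, replace it with the RHS of M[N, lookahead] (the unique production whose predict set contains the lookahead).

Stack is shown with the top on the left.

Stack      Input          Action
--------------------------------
P $        / num num / $  output P → / num Y
/ num Y $  / num num / $  match '/'
num Y $    num num / $    match 'num'
Y $        num / $        output Y → num /
num / $    num / $        match 'num'
/ $        / $            match '/'
$          $              accept

The string is accepted.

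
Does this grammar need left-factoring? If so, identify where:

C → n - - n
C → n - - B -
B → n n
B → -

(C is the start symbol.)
Yes, C has productions with common prefix 'n - -'

Left-factoring is needed when two productions for the same non-terminal
share a common prefix on the right-hand side.

Productions for C:
  C → n - - n
  C → n - - B -
Productions for B:
  B → n n
  B → -

Found common prefix 'n - -' in productions for C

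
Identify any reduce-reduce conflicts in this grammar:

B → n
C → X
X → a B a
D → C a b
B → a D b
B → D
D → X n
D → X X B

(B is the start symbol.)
No reduce-reduce conflicts

A reduce-reduce conflict occurs when an LR(0) state has two complete items [A → α .] and [B → β .] — both call for a reduction, and with no lookahead the parser cannot choose between them.

Augment with B' → B and build the canonical LR(0) collection (I0 = CLOSURE({[B' → . B]}), then GOTO on every symbol after a dot until no new states appear). It has 17 states:
  I0: { [B → . D], [B → . a D b], [B → . n], [B' → . B], [C → . X], [D → . C a b], [D → . X X B], [D → . X n], [X → . a B a] }  — shift
  I1: { [B' → B .] }  — accept
  I2: { [D → C . a b] }  — shift
  I3: { [B → D .] }  — reduce
  I4: { [C → X .], [D → X . X B], [D → X . n], [X → . a B a] }  — shift, reduce
  I5: { [B → . D], [B → . a D b], [B → . n], [B → a . D b], [C → . X], [D → . C a b], [D → . X X B], [D → . X n], [X → . a B a], [X → a . B a] }  — shift
  I6: { [B → n .] }  — reduce
  I7: { [X → a B . a] }  — shift
  I8: { [B → D .], [B → a D . b] }  — shift, reduce
  I9: { [B → a D b .] }  — reduce
  I10: { [X → a B a .] }  — reduce
  I11: { [B → . D], [B → . a D b], [B → . n], [C → . X], [D → . C a b], [D → . X X B], [D → . X n], [D → X X . B], [X → . a B a] }  — shift
  I12: { [B → . D], [B → . a D b], [B → . n], [C → . X], [D → . C a b], [D → . X X B], [D → . X n], [X → . a B a], [X → a . B a] }  — shift
  I13: { [D → X n .] }  — reduce
  I14: { [D → X X B .] }  — reduce
  I15: { [D → C a . b] }  — shift
  I16: { [D → C a b .] }  — reduce

No state contains more than one complete item.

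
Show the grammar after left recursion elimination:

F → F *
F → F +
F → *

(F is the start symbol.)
F is directly left-recursive. The standard transformation for
  A → A α₁ | ... | A α_m | β₁ | ... | β_n
is
  A  → β₁ A' | ... | β_n A'
  A' → α₁ A' | ... | α_m A' | ε

F → * becomes F → * F'
F → F * becomes F' → * F'
F → F + becomes F' → + F'
Add F' → ε

Resulting grammar:
F → * F'
F' → * F'
F' → + F'
F' → ε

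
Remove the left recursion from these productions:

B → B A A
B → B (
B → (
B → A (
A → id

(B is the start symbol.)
B is directly left-recursive. The standard transformation for
  A → A α₁ | ... | A α_m | β₁ | ... | β_n
is
  A  → β₁ A' | ... | β_n A'
  A' → α₁ A' | ... | α_m A' | ε

B → ( becomes B → ( B'
B → A ( becomes B → A ( B'
B → B A A becomes B' → A A B'
B → B ( becomes B' → ( B'
Add B' → ε

Productions for other non-terminals are unchanged:
  A → id

Resulting grammar:
B → ( B'
B → A ( B'
B' → A A B'
B' → ( B'
B' → ε
A → id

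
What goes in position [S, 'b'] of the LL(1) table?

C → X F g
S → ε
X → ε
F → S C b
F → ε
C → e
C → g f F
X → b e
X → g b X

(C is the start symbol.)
To find M[S, 'b'], we find productions for S where 'b' is in the predict set (PREDICT(N → α) = (FIRST(α) \ {ε}) ∪ (FOLLOW(N) if α ⇒* ε)).

Relevant sets:
  FOLLOW(S) = { 'b', 'e', 'g' }

S → ε: PREDICT = { 'b', 'e', 'g' }
  'b' is in predict set, so this production goes in M[S, 'b']

M[S, 'b'] = S → ε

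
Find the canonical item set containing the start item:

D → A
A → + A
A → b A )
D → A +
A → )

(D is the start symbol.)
{ [A → . )], [A → . + A], [A → . b A )], [D → . A +], [D → . A], [D' → . D] }

First, augment the grammar with D' → D
I₀ = CLOSURE({ [D' → . D] }):
  [D' → . D] has the dot before D: add [D → . A], [D → . A +]
  [D → . A] has the dot before A: add [A → . + A], [A → . b A )], [A → . )]
No further items can be added.

I₀ = { [A → . )], [A → . + A], [A → . b A )], [D → . A +], [D → . A], [D' → . D] }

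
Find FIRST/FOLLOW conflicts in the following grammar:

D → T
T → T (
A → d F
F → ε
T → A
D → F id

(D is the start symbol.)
No FIRST/FOLLOW conflicts.

Nullable non-terminals: F.
F has a nullable alternative but only one production, so nothing to check.

A, D, T have no nullable alternative, so no FIRST/FOLLOW check is needed there.

No FIRST/FOLLOW conflicts found.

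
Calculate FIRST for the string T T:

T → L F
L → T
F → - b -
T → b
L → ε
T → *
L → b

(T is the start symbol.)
FIRST sets of the non-terminals involved (from the grammar, by fixed-point iteration):
  FIRST(T) = { '*', '-', 'b' }

To compute FIRST(T T), process the symbols left to right:
Symbol T is a non-terminal. Add FIRST(T) \ {ε} = { '*', '-', 'b' }
T is not nullable (ε ∉ FIRST(T)), so stop here.
FIRST(T T) = { '*', '-', 'b' }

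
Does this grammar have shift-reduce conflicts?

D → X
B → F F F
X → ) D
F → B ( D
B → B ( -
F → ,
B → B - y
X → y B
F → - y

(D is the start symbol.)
A shift-reduce conflict occurs when an LR(0) state has both:
  - a complete (reduce) item [A → α .] (dot at the end), and
  - a shift item [B → β . c γ] (dot before a terminal).

Augment with D' → D and build the canonical LR(0) collection (I0 = CLOSURE({[D' → . D]}), then GOTO on every symbol after a dot until no new states appear). It has 19 states:
  I0: { [D → . X], [D' → . D], [X → . ) D], [X → . y B] }  — shift
  I1: { [D → . X], [X → ) . D], [X → . ) D], [X → . y B] }  — shift
  I2: { [D' → D .] }  — accept
  I3: { [D → X .] }  — reduce
  I4: { [B → . B ( -], [B → . B - y], [B → . F F F], [F → . ,], [F → . - y], [F → . B ( D], [X → y . B] }  — shift
  I5: { [F → , .] }  — reduce
  I6: { [F → - . y] }  — shift
  I7: { [B → B . ( -], [B → B . - y], [F → B . ( D], [X → y B .] }  — shift, reduce
  I8: { [B → . B ( -], [B → . B - y], [B → . F F F], [B → F . F F], [F → . ,], [F → . - y], [F → . B ( D] }  — shift
  I9: { [B → B . ( -], [B → B . - y], [F → B . ( D] }  — shift
  I10: { [B → . B ( -], [B → . B - y], [B → . F F F], [B → F . F F], [B → F F . F], [F → . ,], [F → . - y], [F → . B ( D] }  — shift
  I11: { [B → . B ( -], [B → . B - y], [B → . F F F], [B → F . F F], [B → F F . F], [B → F F F .], [F → . ,], [F → . - y], [F → . B ( D] }  — shift, reduce
  I12: { [B → B ( . -], [D → . X], [F → B ( . D], [X → . ) D], [X → . y B] }  — shift
  I13: { [B → B - . y] }  — shift
  I14: { [B → B - y .] }  — reduce
  I15: { [B → B ( - .] }  — reduce
  I16: { [F → B ( D .] }  — reduce
  I17: { [F → - y .] }  — reduce
  I18: { [X → ) D .] }  — reduce

I7 contains reduce item [X → y B .] and shift items [B → B . ( -], [B → B . - y], [F → B . ( D] — shift-reduce conflict.
I11 contains reduce item [B → F F F .] and shift items [F → . ,], [F → . - y] — shift-reduce conflict.

Answer: Yes — I7: [X → y B .] vs [B → B . ( -]; I11: [B → F F F .] vs [F → . ,]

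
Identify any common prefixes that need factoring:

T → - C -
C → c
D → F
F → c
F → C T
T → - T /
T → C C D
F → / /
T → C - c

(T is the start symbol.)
Left-factoring is needed when two productions for the same non-terminal
share a common prefix on the right-hand side.

Productions for T:
  T → - C -
  T → - T /
  T → C C D
  T → C - c
Productions for F:
  F → c
  F → C T
  F → / /

Found common prefix '-' in productions for T
Found common prefix 'C' in productions for T

Answer: Yes, T has productions with common prefix '-'; T has productions with common prefix 'C'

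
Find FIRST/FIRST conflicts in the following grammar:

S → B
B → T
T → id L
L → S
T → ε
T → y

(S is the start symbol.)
No FIRST/FIRST conflicts.

A FIRST/FIRST conflict occurs when two productions N → α and N → β for the same non-terminal have FIRST(α) ∩ FIRST(β) ≠ ∅ (with ε ∈ FIRST of a nullable right-hand side, so two nullable alternatives also conflict).

Productions for T:
  T → id L: FIRST = { 'id' }
  T → ε: FIRST = { ε }
  T → y: FIRST = { 'y' }
S, B, L have only one production, so no FIRST/FIRST conflict is possible there.

All alternatives of each non-terminal have pairwise disjoint FIRST sets.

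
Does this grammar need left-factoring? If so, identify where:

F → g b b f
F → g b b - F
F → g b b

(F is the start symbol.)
Yes, F has productions with common prefix 'g b b'

Left-factoring is needed when two productions for the same non-terminal
share a common prefix on the right-hand side.

Productions for F:
  F → g b b f
  F → g b b - F
  F → g b b

Found common prefix 'g b b' in productions for F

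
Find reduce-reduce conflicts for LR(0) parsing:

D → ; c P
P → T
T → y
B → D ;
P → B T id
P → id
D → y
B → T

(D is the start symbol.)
Yes — I8: [B → T .] vs [P → T .]; I10: [D → y .] vs [T → y .]

A reduce-reduce conflict occurs when an LR(0) state has two complete items [A → α .] and [B → β .] — both call for a reduction, and with no lookahead the parser cannot choose between them.

Augment with D' → D and build the canonical LR(0) collection (I0 = CLOSURE({[D' → . D]}), then GOTO on every symbol after a dot until no new states appear). It has 15 states:
  I0: { [D → . ; c P], [D → . y], [D' → . D] }  — shift
  I1: { [D → ; . c P] }  — shift
  I2: { [D' → D .] }  — accept
  I3: { [D → y .] }  — reduce
  I4: { [B → . D ;], [B → . T], [D → . ; c P], [D → . y], [D → ; c . P], [P → . B T id], [P → . T], [P → . id], [T → . y] }  — shift
  I5: { [P → B . T id], [T → . y] }  — shift
  I6: { [B → D . ;] }  — shift
  I7: { [D → ; c P .] }  — reduce
  I8: { [B → T .], [P → T .] }  — 2 reduces
  I9: { [P → id .] }  — reduce
  I10: { [D → y .], [T → y .] }  — 2 reduces
  I11: { [B → D ; .] }  — reduce
  I12: { [P → B T . id] }  — shift
  I13: { [T → y .] }  — reduce
  I14: { [P → B T id .] }  — reduce

I8 contains complete items [B → T .], [P → T .] — reduce-reduce conflict.
I10 contains complete items [D → y .], [T → y .] — reduce-reduce conflict.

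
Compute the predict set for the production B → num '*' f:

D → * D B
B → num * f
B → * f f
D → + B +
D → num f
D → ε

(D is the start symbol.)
{ 'num' }

PREDICT(B → num '*' f) = (FIRST(RHS) \ {ε}) ∪ (FOLLOW(B) if ε ∈ FIRST(RHS), i.e. RHS ⇒* ε)
FIRST(num '*' f) = { 'num' }
ε ∉ FIRST(num '*' f), so FOLLOW(B) is not added.
PREDICT(B → num '*' f) = { 'num' }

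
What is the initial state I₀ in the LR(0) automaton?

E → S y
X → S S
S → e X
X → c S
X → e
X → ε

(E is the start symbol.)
{ [E → . S y], [E' → . E], [S → . e X] }

First, augment the grammar with E' → E
I₀ = CLOSURE({ [E' → . E] }):
  [E' → . E] has the dot before E: add [E → . S y]
  [E → . S y] has the dot before S: add [S → . e X]
No further items can be added.

I₀ = { [E → . S y], [E' → . E], [S → . e X] }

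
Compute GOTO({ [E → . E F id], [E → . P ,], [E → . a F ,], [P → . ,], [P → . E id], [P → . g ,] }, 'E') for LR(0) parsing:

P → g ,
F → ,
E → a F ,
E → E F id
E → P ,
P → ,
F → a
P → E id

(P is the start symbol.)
GOTO(I, 'E') = CLOSURE({ [A → αX.β] : [A → α.Xβ] ∈ I, X = 'E' })

Items with dot before 'E', with the dot advanced:
  [E → . E F id] → [E → E . F id]
  [P → . E id] → [P → E . id]
Closure of the advanced items:
  [E → E . F id] has the dot before F: add [F → . ,], [F → . a]

GOTO = { [E → E . F id], [F → . ,], [F → . a], [P → E . id] }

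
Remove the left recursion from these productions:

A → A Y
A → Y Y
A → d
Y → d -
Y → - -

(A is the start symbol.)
A is directly left-recursive. The standard transformation for
  A → A α₁ | ... | A α_m | β₁ | ... | β_n
is
  A  → β₁ A' | ... | β_n A'
  A' → α₁ A' | ... | α_m A' | ε

A → Y Y becomes A → Y Y A'
A → d becomes A → d A'
A → A Y becomes A' → Y A'
Add A' → ε

Productions for other non-terminals are unchanged:
  Y → d -
  Y → - -

Resulting grammar:
A → Y Y A'
A → d A'
A' → Y A'
A' → ε
Y → d -
Y → - -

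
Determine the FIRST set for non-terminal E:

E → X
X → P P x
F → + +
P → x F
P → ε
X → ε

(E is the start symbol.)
To compute FIRST(E), examine every production with E on the left-hand side, reading each right-hand side left to right until a non-nullable symbol is reached.

FIRST sets of the other non-terminals involved (by the same procedure, iterated to a fixed point):
  FIRST(X) = { 'x', ε }

From E → X:
  - X is a non-terminal: add FIRST(X) \ {ε} = { 'x' }
    X is nullable and nothing follows, so the whole right-hand side can vanish: ε ∈ FIRST(E)

Collecting: FIRST(E) = { 'x', ε }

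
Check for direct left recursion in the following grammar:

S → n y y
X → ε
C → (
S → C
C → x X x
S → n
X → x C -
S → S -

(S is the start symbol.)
Yes, S is left-recursive

S → n y y: starts with n
X → ε: starts with ε
C → (: starts with '('
S → C: starts with C
C → x X x: starts with x
S → n: starts with n
X → x C -: starts with x
S → S -: LEFT RECURSIVE (starts with S)

The grammar has direct left recursion on: S.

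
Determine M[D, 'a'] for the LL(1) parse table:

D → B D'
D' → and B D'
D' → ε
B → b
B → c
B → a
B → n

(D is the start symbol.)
D → B D'

To find M[D, 'a'], we find productions for D where 'a' is in the predict set (PREDICT(N → α) = (FIRST(α) \ {ε}) ∪ (FOLLOW(N) if α ⇒* ε)).

Relevant sets:
  FIRST(B) = { 'a', 'b', 'c', 'n' }

D → B D': PREDICT = { 'a', 'b', 'c', 'n' }
  'a' is in predict set, so this production goes in M[D, 'a']

M[D, 'a'] = D → B D'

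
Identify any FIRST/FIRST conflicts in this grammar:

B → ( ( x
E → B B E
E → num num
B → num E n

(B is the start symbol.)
Yes. E → B B E / E → num num on { 'num' }

FIRST sets of the non-terminals at (or reachable through a nullable prefix from) the front of some alternative:
  FIRST(B) = { '(', 'num' }

Productions for B:
  B → ( ( x: FIRST = { '(' }
  B → num E n: FIRST = { 'num' }
Productions for E:
  E → B B E: FIRST = { '(', 'num' }
  E → num num: FIRST = { 'num' }

Conflict for E: E → B B E and E → num num
  Overlap: { 'num' }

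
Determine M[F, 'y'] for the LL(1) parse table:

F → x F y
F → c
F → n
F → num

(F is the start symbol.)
Empty (error entry)

To find M[F, 'y'], we find productions for F where 'y' is in the predict set (PREDICT(N → α) = (FIRST(α) \ {ε}) ∪ (FOLLOW(N) if α ⇒* ε)).

F → x F y: PREDICT = { 'x' }
F → c: PREDICT = { 'c' }
F → n: PREDICT = { 'n' }
F → num: PREDICT = { 'num' }

M[F, 'y'] is empty (no production applies)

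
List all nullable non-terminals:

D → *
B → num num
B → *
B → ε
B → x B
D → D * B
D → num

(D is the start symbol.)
{ 'B' }

ε-productions: B → ε
So B is immediately nullable.
No further non-terminal can be added: every production for the remaining non-terminals contains a terminal or a non-nullable non-terminal.
Nullable = { 'B' }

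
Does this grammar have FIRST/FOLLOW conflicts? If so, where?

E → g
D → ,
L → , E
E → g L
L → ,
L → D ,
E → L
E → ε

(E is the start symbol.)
Nullable non-terminals: E.
FIRST sets used below: FIRST(L) = { ',' }

E: nullable alternative(s) E → ε; FOLLOW(E) = { $ }
  E → g: FIRST \ {ε} = { 'g' } — disjoint from FOLLOW(E)
  E → g L: FIRST \ {ε} = { 'g' } — disjoint from FOLLOW(E)
  E → L: FIRST \ {ε} = { ',' } — disjoint from FOLLOW(E)
  E → ε: FIRST \ {ε} = { } — this is the only nullable alternative, skip

D, L have no nullable alternative, so no FIRST/FOLLOW check is needed there.

No FIRST/FOLLOW conflicts found.

Answer: No FIRST/FOLLOW conflicts.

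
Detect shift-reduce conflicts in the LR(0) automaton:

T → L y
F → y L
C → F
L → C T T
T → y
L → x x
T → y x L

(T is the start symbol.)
Yes — I6: [T → y .] vs [F → . y L]; I11: [L → x x .] vs [L → x . x]

Augment with T' → T and build the canonical LR(0) collection (I0 = CLOSURE({[T' → . T]}), then GOTO on every symbol after a dot until no new states appear). It has 16 states:
  I0: { [C → . F], [F → . y L], [L → . C T T], [L → . x x], [T → . L y], [T → . y x L], [T → . y], [T' → . T] }  — shift
  I1: { [C → . F], [F → . y L], [L → . C T T], [L → . x x], [L → C . T T], [T → . L y], [T → . y x L], [T → . y] }  — shift
  I2: { [C → F .] }  — reduce
  I3: { [T → L . y] }  — shift
  I4: { [T' → T .] }  — accept
  I5: { [L → x . x] }  — shift
  I6: { [C → . F], [F → . y L], [F → y . L], [L → . C T T], [L → . x x], [T → y . x L], [T → y .] }  — shift, reduce
  I7: { [F → y L .] }  — reduce
  I8: { [C → . F], [F → . y L], [L → . C T T], [L → . x x], [L → x . x], [T → y x . L] }  — shift
  I9: { [C → . F], [F → . y L], [F → y . L], [L → . C T T], [L → . x x] }  — shift
  I10: { [T → y x L .] }  — reduce
  I11: { [L → x . x], [L → x x .] }  — shift, reduce
  I12: { [L → x x .] }  — reduce
  I13: { [T → L y .] }  — reduce
  I14: { [C → . F], [F → . y L], [L → . C T T], [L → . x x], [L → C T . T], [T → . L y], [T → . y x L], [T → . y] }  — shift
  I15: { [L → C T T .] }  — reduce

I6 contains reduce item [T → y .] and shift items [F → . y L], [L → . x x], [T → y . x L] — shift-reduce conflict.
I11 contains reduce item [L → x x .] and shift item [L → x . x] — shift-reduce conflict.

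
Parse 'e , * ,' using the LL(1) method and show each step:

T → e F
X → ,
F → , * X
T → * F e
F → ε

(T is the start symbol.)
LL(1) parsing maintains a stack (initially the start symbol over $) and the input. At each step: if the stack top is a terminal, match it against the current input token; if it is a non-terminal N, replace it with the RHS of M[N, lookahead] (the unique production whose predict set contains the lookahead).

Stack is shown with the top on the left.

Stack    Input      Action
--------------------------
T $      e , * , $  output T → e F
e F $    e , * , $  match 'e'
F $      , * , $    output F → , * X
, * X $  , * , $    match ','
* X $    * , $      match '*'
X $      , $        output X → ,
, $      , $        match ','
$        $          accept

The string is accepted.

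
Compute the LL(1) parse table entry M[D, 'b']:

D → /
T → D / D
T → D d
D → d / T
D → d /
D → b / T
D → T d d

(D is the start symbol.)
D → b / T, D → T d d

To find M[D, 'b'], we find productions for D where 'b' is in the predict set (PREDICT(N → α) = (FIRST(α) \ {ε}) ∪ (FOLLOW(N) if α ⇒* ε)).

Relevant sets:
  FIRST(T) = { '/', 'b', 'd' }

D → /: PREDICT = { '/' }
D → d / T: PREDICT = { 'd' }
D → d /: PREDICT = { 'd' }
D → b / T: PREDICT = { 'b' }
  'b' is in predict set, so this production goes in M[D, 'b']
D → T d d: PREDICT = { '/', 'b', 'd' }
  'b' is in predict set, so this production goes in M[D, 'b']

M[D, 'b'] = D → b / T, D → T d d  (a multiply-defined cell — the grammar is not LL(1))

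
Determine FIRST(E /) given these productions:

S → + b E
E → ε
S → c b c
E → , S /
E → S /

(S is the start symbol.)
FIRST sets of the non-terminals involved (from the grammar, by fixed-point iteration):
  FIRST(E) = { '+', ',', 'c', ε }

To compute FIRST(E /), process the symbols left to right:
Symbol E is a non-terminal. Add FIRST(E) \ {ε} = { '+', ',', 'c' }
E is nullable (ε ∈ FIRST(E)), continue to the next symbol.
Symbol / is a terminal. Add '/' and stop.
FIRST(E /) = { '+', ',', '/', 'c' }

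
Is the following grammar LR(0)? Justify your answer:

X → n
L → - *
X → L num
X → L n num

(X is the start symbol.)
Yes, the grammar is LR(0)

A grammar is LR(0) if no state in the canonical LR(0) collection has:
  - both a shift item (dot before a terminal) and a complete item (shift-reduce conflict), or
  - two or more complete items (reduce-reduce conflict; the accept item [X' → X .] counts as a complete item here).

Augment with X' → X and build the canonical LR(0) collection (I0 = CLOSURE({[X' → . X]}), then GOTO on every symbol after a dot until no new states appear). It has 9 states:
  I0: { [L → . - *], [X → . L n num], [X → . L num], [X → . n], [X' → . X] }  — shift
  I1: { [L → - . *] }  — shift
  I2: { [X → L . n num], [X → L . num] }  — shift
  I3: { [X' → X .] }  — accept
  I4: { [X → n .] }  — reduce
  I5: { [X → L n . num] }  — shift
  I6: { [X → L num .] }  — reduce
  I7: { [X → L n num .] }  — reduce
  I8: { [L → - * .] }  — reduce

Every state is either a pure shift/goto state or contains exactly one complete item and nothing to shift — no conflicts. The grammar is LR(0).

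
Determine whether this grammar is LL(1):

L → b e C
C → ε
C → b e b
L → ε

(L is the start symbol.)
Relevant sets:
  FOLLOW(L) = { $ }
  FOLLOW(C) = { $ }

For L:
  PREDICT(L → b e C) = { 'b' }
  PREDICT(L → ε) = { $ }
For C:
  PREDICT(C → ε) = { $ }
  PREDICT(C → b e b) = { 'b' }

All predict sets are disjoint. The grammar IS LL(1).

Answer: Yes, the grammar is LL(1).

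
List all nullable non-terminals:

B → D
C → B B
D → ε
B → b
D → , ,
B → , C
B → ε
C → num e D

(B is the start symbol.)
ε-productions: D → ε, B → ε
So D, B are immediately nullable.
C → B B: every symbol on the right is nullable, so C is nullable too.
Every non-terminal is now nullable.
Nullable = { 'B', 'C', 'D' }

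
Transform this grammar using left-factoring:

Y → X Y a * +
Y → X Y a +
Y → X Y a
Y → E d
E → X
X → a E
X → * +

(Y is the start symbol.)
Left-factoring transforms A → αβ₁ | αβ₂ into A → αA' and A' → β₁ | β₂
(α is the longest common prefix among the alternatives). Repeat until
no nonterminal has two alternatives with a common prefix.

Round 1: Y has alternatives sharing prefix 'X Y a'. Introduce Y': Y → X Y a Y'
  Add: Y' → * +
  Add: Y' → +
  Add: Y' → ε

No remaining common prefixes — done.

Resulting grammar:
Y → X Y a Y'
Y' → * +
Y' → +
Y' → ε
Y → E d
E → X
X → a E
X → * +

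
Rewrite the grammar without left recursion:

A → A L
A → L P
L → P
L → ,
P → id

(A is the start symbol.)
A is directly left-recursive. The standard transformation for
  A → A α₁ | ... | A α_m | β₁ | ... | β_n
is
  A  → β₁ A' | ... | β_n A'
  A' → α₁ A' | ... | α_m A' | ε

A → L P becomes A → L P A'
A → A L becomes A' → L A'
Add A' → ε

Productions for other non-terminals are unchanged:
  L → P
  L → ,
  P → id

Resulting grammar:
A → L P A'
A' → L A'
A' → ε
L → P
L → ,
P → id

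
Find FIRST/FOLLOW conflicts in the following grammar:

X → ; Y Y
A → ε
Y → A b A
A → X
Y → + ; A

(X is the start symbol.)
Yes. A → X with FOLLOW(A) on { ';' }

A FIRST/FOLLOW conflict occurs when a non-terminal N has a nullable alternative N → β (β ⇒* ε) and another alternative N → α with FIRST(α) ∩ FOLLOW(N) ≠ ∅: on such a lookahead the parser cannot decide between expanding α and letting N vanish via β.

Nullable non-terminals: A.
FIRST sets used below: FIRST(X) = { ';' }

A: nullable alternative(s) A → ε; FOLLOW(A) = { $, '+', ';', 'b' }
  A → ε: FIRST \ {ε} = { } — this is the only nullable alternative, skip
  A → X: FIRST \ {ε} = { ';' } — overlaps FOLLOW(A) on { ';' }: CONFLICT

X, Y have no nullable alternative, so no FIRST/FOLLOW check is needed there.

So the grammar has 1 FIRST/FOLLOW conflict (marked CONFLICT above).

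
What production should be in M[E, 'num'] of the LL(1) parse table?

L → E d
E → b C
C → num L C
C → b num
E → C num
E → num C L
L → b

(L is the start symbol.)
To find M[E, 'num'], we find productions for E where 'num' is in the predict set (PREDICT(N → α) = (FIRST(α) \ {ε}) ∪ (FOLLOW(N) if α ⇒* ε)).

Relevant sets:
  FIRST(C) = { 'b', 'num' }

E → b C: PREDICT = { 'b' }
E → C num: PREDICT = { 'b', 'num' }
  'num' is in predict set, so this production goes in M[E, 'num']
E → num C L: PREDICT = { 'num' }
  'num' is in predict set, so this production goes in M[E, 'num']

M[E, 'num'] = E → C num, E → num C L  (a multiply-defined cell — the grammar is not LL(1))

Answer: E → C num, E → num C L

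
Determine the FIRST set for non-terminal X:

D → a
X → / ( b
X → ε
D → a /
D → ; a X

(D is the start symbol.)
{ '/', ε }

To compute FIRST(X), examine every production with X on the left-hand side, reading each right-hand side left to right until a non-nullable symbol is reached.

From X → / ( b:
  - '/' is a terminal: add '/' and stop
From X → ε:
  - ε-production, so ε ∈ FIRST(X)

Collecting: FIRST(X) = { '/', ε }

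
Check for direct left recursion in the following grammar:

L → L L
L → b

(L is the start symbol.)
L → L L: LEFT RECURSIVE (starts with L)
L → b: starts with b

The grammar has direct left recursion on: L.

Answer: Yes, L is left-recursive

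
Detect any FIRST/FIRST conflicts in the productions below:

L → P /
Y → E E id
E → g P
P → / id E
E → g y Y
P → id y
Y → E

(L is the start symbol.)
Yes. Y → E E id / Y → E on { 'g' }; E → g P / E → g y Y on { 'g' }

FIRST sets of the non-terminals at (or reachable through a nullable prefix from) the front of some alternative:
  FIRST(E) = { 'g' }

Productions for Y:
  Y → E E id: FIRST = { 'g' }
  Y → E: FIRST = { 'g' }
Productions for E:
  E → g P: FIRST = { 'g' }
  E → g y Y: FIRST = { 'g' }
Productions for P:
  P → / id E: FIRST = { '/' }
  P → id y: FIRST = { 'id' }
L has only one production, so no FIRST/FIRST conflict is possible there.

Conflict for Y: Y → E E id and Y → E
  Overlap: { 'g' }
Conflict for E: E → g P and E → g y Y
  Overlap: { 'g' }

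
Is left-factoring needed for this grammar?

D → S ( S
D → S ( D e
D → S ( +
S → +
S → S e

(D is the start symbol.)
Yes, D has productions with common prefix 'S ('

Left-factoring is needed when two productions for the same non-terminal
share a common prefix on the right-hand side.

Productions for D:
  D → S ( S
  D → S ( D e
  D → S ( +
Productions for S:
  S → +
  S → S e

Found common prefix 'S (' in productions for D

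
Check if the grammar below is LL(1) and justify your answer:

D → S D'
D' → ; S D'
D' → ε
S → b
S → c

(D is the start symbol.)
Relevant sets:
  FOLLOW(D') = { $ }

For D':
  PREDICT(D' → ';' S D') = { ';' }
  PREDICT(D' → ε) = { $ }
For S:
  PREDICT(S → b) = { 'b' }
  PREDICT(S → c) = { 'c' }
D has a single production, so nothing to check there.

All predict sets are disjoint. The grammar IS LL(1).

Answer: Yes, the grammar is LL(1).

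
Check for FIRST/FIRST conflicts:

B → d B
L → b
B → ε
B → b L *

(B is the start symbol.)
No FIRST/FIRST conflicts.

A FIRST/FIRST conflict occurs when two productions N → α and N → β for the same non-terminal have FIRST(α) ∩ FIRST(β) ≠ ∅ (with ε ∈ FIRST of a nullable right-hand side, so two nullable alternatives also conflict).

Productions for B:
  B → d B: FIRST = { 'd' }
  B → ε: FIRST = { ε }
  B → b L *: FIRST = { 'b' }
L has only one production, so no FIRST/FIRST conflict is possible there.

All alternatives of each non-terminal have pairwise disjoint FIRST sets.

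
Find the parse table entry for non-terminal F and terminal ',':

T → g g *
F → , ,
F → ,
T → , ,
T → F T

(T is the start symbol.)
F → , ,, F → ,

To find M[F, ','], we find productions for F where ',' is in the predict set (PREDICT(N → α) = (FIRST(α) \ {ε}) ∪ (FOLLOW(N) if α ⇒* ε)).

F → , ,: PREDICT = { ',' }
  ',' is in predict set, so this production goes in M[F, ',']
F → ,: PREDICT = { ',' }
  ',' is in predict set, so this production goes in M[F, ',']

M[F, ','] = F → , ,, F → ,  (a multiply-defined cell — the grammar is not LL(1))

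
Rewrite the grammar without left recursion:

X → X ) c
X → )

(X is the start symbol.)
X is directly left-recursive. The standard transformation for
  A → A α₁ | ... | A α_m | β₁ | ... | β_n
is
  A  → β₁ A' | ... | β_n A'
  A' → α₁ A' | ... | α_m A' | ε

X → ) becomes X → ) X'
X → X ) c becomes X' → ) c X'
Add X' → ε

Resulting grammar:
X → ) X'
X' → ) c X'
X' → ε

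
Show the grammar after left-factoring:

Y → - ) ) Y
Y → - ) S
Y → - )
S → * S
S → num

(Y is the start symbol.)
Left-factoring transforms A → αβ₁ | αβ₂ into A → αA' and A' → β₁ | β₂
(α is the longest common prefix among the alternatives). Repeat until
no nonterminal has two alternatives with a common prefix.

Round 1: Y has alternatives sharing prefix '- )'. Introduce Y': Y → - ) Y'
  Add: Y' → ) Y
  Add: Y' → S
  Add: Y' → ε

No remaining common prefixes — done.

Resulting grammar:
Y → - ) Y'
Y' → ) Y
Y' → S
Y' → ε
S → * S
S → num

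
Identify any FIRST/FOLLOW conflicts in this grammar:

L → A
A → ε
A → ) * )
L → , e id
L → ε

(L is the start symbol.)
No FIRST/FOLLOW conflicts.

Nullable non-terminals: A, L.
FIRST sets used below: FIRST(A) = { ')', ε }

A: nullable alternative(s) A → ε; FOLLOW(A) = { $ }
  A → ε: FIRST \ {ε} = { } — this is the only nullable alternative, skip
  A → ) * ): FIRST \ {ε} = { ')' } — disjoint from FOLLOW(A)

L: nullable alternative(s) L → A, L → ε; FOLLOW(L) = { $ }
  L → A: FIRST \ {ε} = { ')' } — disjoint from FOLLOW(L)
  L → , e id: FIRST \ {ε} = { ',' } — disjoint from FOLLOW(L)
  L → ε: FIRST \ {ε} = { } — disjoint from FOLLOW(L)

No FIRST/FOLLOW conflicts found.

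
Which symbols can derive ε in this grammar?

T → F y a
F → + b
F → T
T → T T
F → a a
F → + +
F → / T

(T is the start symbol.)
There are no ε-productions, so no non-terminal can derive ε.
No non-terminals are nullable.

Answer: None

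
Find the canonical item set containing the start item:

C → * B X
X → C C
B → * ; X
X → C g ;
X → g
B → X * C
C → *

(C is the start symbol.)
First, augment the grammar with C' → C
I₀ = CLOSURE({ [C' → . C] }):
  [C' → . C] has the dot before C: add [C → . * B X], [C → . *]
No further items can be added.

I₀ = { [C → . * B X], [C → . *], [C' → . C] }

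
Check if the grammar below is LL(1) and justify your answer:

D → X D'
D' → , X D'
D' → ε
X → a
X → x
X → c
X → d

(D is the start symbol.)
Yes, the grammar is LL(1).

Relevant sets:
  FOLLOW(D') = { $ }

For D':
  PREDICT(D' → ',' X D') = { ',' }
  PREDICT(D' → ε) = { $ }
For X:
  PREDICT(X → a) = { 'a' }
  PREDICT(X → x) = { 'x' }
  PREDICT(X → c) = { 'c' }
  PREDICT(X → d) = { 'd' }
D has a single production, so nothing to check there.

All predict sets are disjoint. The grammar IS LL(1).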